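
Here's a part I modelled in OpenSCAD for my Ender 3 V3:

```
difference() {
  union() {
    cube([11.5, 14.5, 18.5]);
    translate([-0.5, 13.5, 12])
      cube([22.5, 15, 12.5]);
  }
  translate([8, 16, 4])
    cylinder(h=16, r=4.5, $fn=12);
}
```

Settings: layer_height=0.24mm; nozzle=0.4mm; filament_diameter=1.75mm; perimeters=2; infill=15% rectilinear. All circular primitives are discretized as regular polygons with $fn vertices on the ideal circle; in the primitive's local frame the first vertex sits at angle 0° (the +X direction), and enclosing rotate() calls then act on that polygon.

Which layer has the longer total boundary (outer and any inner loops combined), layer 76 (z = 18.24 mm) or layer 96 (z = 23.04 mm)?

Layer 76 (z = 18.24): the cube (footprint 11.5×14.5) is included at this height (perimeter 52.00 mm); the 22.5×15 cube at (-0.5, 13.5) contributes its full rectangle (perimeter 75.00 mm); Taking the union: the regions partially overlap (shared area 11.50 mm²), so the edge portions inside another operand are dropped and the merged outline is re-measured after clipping — boundary = 102.00 mm; the cylinder at (8, 16): section is a regular 12-gon, circumradius r=4.5 (perimeter = 2·12·4.500·sin(180°/12) = 27.95 mm); After the difference (first − rest): starting from that combined region, the r=4.5 cylinder at (8, 16) partially overlaps it — only the 60.74 mm² overlap (of its 60.75 mm²) is removed, clipping the outline — boundary = 129.45 mm. So its perimeter = 129.45 mm. Layer 96 (z = 23.04): the cube does not reach this height (z outside [0, 18.5]); the 22.5×15 cube at (-0.5, 13.5) contributes its full rectangle (perimeter 75.00 mm); Taking the union: only the 22.5×15 cube at (-0.5, 13.5) is present, so the union is just that shape — boundary = 75.00 mm; the cylinder at (8, 16) is absent (z outside [4, 20]); After the difference (first − rest): none of the subtracted shapes is present at this height, so the result so far is unchanged — boundary = 75.00 mm. So its perimeter = 75.00 mm. Layer 76 is larger (129.45 vs 75.00 mm).

layer 76 (z = 18.24 mm)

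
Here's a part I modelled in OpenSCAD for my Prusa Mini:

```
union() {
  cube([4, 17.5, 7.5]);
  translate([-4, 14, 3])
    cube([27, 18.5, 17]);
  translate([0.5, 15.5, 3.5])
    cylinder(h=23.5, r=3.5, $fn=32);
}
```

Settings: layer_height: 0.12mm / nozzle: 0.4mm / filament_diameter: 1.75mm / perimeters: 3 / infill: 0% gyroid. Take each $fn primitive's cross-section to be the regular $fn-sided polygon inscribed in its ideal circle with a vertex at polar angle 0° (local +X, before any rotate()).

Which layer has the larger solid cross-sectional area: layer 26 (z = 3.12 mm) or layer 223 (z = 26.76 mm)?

Layer 26 (z = 3.12): the cube (footprint 4×17.5) is included at this height (area 70.00 mm²); the cube at (-4, 14) is present — its section is the full 27×18.5 rectangle (area 499.50 mm²); the cylinder at (0.5, 15.5) is not intersected at this z (z outside [3.5, 27]); Taking the union: the regions partially overlap — summed areas 569.50 mm² minus the doubly-counted overlap 14.00 mm² gives 555.50 mm² — area = 555.50 mm². So its area = 555.50 mm². Layer 223 (z = 26.76): the cube does not reach this height (z outside [0, 7.5]); the cube at (-4, 14) does not reach this height (z outside [3, 20]); the cylinder at (0.5, 15.5): section is a regular 32-gon, circumradius r=3.5 (area = (32/2)·3.500²·sin(360°/32) = 38.24 mm²); Taking the union: only the r=3.5 cylinder at (0.5, 15.5) is present, so the union is just that shape — area = 38.24 mm². So its area = 38.24 mm². Layer 26 is larger (555.50 vs 38.24 mm²).

layer 26 (z = 3.12 mm)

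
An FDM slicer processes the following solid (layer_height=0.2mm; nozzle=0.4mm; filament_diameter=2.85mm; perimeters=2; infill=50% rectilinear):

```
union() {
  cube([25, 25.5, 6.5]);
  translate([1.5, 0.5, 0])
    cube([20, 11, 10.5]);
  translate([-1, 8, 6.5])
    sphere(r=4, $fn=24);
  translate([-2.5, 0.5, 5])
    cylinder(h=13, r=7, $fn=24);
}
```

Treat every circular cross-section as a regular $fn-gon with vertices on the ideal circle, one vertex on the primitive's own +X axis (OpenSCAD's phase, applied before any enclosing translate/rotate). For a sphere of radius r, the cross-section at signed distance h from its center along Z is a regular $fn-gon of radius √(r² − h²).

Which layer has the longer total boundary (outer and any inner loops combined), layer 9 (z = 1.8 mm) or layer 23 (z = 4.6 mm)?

Layer 9 (z = 1.8): the cube (footprint 25×25.5) is included at this height (perimeter 101.00 mm); the cube at (1.5, 0.5) (footprint 20×11) is included at this height (perimeter 62.00 mm); the sphere at (-1, 8) is not intersected at this z (|z−center|=4.700 > r=4); the cylinder at (-2.5, 0.5) is not intersected at this z (z outside [5, 18]); Combining (union): the 20×11 cube at (1.5, 0.5) lies entirely inside the 25×25.5 cube, so the union is just the 25×25.5 cube — boundary = 101.00 mm. So its perimeter = 101.00 mm. Layer 23 (z = 4.6): the cube (footprint 25×25.5) is included at this height (perimeter 101.00 mm); the cube at (1.5, 0.5) is present — its section is the full 20×11 rectangle (perimeter 62.00 mm); the r=4 sphere at (-1, 8) slices to a regular 24-gon of circumradius 3.520 (√(r²−h²) with h=1.9 from center) (perimeter = 2·24·3.520·sin(180°/24) = 22.05 mm); the cylinder at (-2.5, 0.5) does not reach this height (z outside [5, 18]); Merging all regions: the regions partially overlap (shared area 232.33 mm²), so the edge portions inside another operand are dropped and the merged outline is re-measured after clipping — boundary = 107.33 mm. So its perimeter = 107.33 mm. Layer 23 is larger (107.33 vs 101.00 mm).

layer 23 (z = 4.6 mm)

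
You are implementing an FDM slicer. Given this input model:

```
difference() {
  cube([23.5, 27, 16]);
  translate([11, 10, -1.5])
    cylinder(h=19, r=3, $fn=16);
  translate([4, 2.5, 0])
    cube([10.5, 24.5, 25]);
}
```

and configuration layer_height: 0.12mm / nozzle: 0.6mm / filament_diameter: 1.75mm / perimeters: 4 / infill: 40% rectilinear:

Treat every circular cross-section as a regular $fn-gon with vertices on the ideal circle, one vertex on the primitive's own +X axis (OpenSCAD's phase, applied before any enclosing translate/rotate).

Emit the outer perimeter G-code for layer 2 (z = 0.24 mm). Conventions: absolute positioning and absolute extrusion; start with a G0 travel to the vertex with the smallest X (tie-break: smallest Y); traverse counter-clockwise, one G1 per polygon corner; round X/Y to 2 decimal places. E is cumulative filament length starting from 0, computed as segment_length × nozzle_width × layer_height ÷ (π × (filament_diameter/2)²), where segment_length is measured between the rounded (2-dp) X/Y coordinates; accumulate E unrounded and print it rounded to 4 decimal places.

At z = 0.24 mm: the cube (footprint 23.5×27) is included at this height; the cylinder at (11, 10): section is a regular 16-gon, circumradius r=3; the cube at (4, 2.5) (footprint 10.5×24.5) is included at this height; Taking the first minus the rest: starting from the 23.5×27 cube, the r=3 cylinder at (11, 10) lies wholly inside it (removes its full 27.55 mm² and its 18.73 mm outline becomes a hole wall); the 10.5×24.5 cube at (4, 2.5) partially overlaps it — only the 229.70 mm² overlap (of its 257.25 mm²) is removed, clipping the outline — 1 connected region. The outline is a single polygon with 8 vertices. Extrusion per mm of travel: 0.6 × 0.12 / (π × 0.875²) = 0.029934. Accumulating E over each segment gives final E = 4.4901.

G0 X0.00 Y0.00 Z0.24
G1 X23.50 Y0.00 E0.7035
G1 X23.50 Y27.00 E1.5117
G1 X14.50 Y27.00 E1.7811
G1 X14.50 Y2.50 E2.5145
G1 X4.00 Y2.50 E2.8288
G1 X4.00 Y27.00 E3.5622
G1 X0.00 Y27.00 E3.6819
G1 X0.00 Y0.00 E4.4901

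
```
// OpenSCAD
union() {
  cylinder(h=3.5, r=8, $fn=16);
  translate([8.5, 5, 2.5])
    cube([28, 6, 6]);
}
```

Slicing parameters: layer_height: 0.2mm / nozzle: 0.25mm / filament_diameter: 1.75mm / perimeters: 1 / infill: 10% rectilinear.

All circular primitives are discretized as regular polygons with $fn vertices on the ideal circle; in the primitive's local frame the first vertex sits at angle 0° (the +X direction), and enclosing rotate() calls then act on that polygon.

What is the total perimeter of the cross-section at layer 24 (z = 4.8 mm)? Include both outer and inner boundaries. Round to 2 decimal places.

68.00 mm

At z = 4.8 mm: the cylinder is not intersected at this z (z outside [0, 3.5]); the cube at (8.5, 5) (footprint 28×6) is included at this height (perimeter 68.00 mm); Merging all regions: only the 28×6 cube at (8.5, 5) is present, so the union is just that shape — boundary = 68.00 mm. Overall, the cross-section is a single solid region. Total boundary length (outer) = 68.00 mm.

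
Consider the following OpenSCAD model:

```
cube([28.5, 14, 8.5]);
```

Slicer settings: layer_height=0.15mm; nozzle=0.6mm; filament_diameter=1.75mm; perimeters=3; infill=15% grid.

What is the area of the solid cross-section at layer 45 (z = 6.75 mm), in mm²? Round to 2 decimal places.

At z = 6.75 mm: the cube is present — its section is the full 28.5×14 rectangle (area 399.00 mm²). Overall, the cross-section is a single solid region. Net area = 399.00 mm².

399.00 mm²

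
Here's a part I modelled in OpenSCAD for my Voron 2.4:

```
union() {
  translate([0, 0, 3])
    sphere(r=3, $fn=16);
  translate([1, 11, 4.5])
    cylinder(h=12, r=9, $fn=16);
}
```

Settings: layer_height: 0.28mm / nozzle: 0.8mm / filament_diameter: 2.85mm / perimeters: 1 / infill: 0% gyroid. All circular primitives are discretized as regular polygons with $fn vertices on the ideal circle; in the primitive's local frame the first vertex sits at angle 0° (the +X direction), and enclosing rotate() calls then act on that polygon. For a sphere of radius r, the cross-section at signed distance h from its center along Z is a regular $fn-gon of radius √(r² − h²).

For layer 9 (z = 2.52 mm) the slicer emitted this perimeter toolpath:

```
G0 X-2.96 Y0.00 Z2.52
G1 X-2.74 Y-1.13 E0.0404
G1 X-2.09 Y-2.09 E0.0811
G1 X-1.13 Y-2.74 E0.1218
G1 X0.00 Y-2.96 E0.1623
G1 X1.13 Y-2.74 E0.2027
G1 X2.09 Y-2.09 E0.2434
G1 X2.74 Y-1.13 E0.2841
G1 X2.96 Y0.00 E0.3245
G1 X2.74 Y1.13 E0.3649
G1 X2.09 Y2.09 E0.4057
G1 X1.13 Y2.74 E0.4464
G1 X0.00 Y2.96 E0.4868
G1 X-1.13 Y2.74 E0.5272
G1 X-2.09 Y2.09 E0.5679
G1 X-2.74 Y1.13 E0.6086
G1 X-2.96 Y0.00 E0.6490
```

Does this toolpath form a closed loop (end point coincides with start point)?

yes

Start point (G0): (-2.96, 0.00). End point (last G1): the path returns to the start — closed.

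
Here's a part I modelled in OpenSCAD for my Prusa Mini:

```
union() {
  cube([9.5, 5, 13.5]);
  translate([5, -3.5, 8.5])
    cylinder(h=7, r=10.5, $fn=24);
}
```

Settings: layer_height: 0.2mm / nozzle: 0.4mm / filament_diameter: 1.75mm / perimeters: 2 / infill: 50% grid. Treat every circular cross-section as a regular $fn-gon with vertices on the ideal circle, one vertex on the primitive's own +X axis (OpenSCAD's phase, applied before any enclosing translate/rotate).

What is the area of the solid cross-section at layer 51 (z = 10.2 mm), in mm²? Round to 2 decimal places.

At z = 10.2 mm: the cube (footprint 9.5×5) is included at this height (area 47.50 mm²); the cylinder at (5, -3.5): section is a regular 24-gon, circumradius r=10.5 (area = (24/2)·10.500²·sin(360°/24) = 342.42 mm²); Taking the union: the 9.5×5 cube lies entirely inside the r=10.5 cylinder at (5, -3.5), so the union is just the r=10.5 cylinder at (5, -3.5) — area = 342.42 mm². Overall, the cross-section is a single solid region. Net area = 342.42 mm².

342.42 mm²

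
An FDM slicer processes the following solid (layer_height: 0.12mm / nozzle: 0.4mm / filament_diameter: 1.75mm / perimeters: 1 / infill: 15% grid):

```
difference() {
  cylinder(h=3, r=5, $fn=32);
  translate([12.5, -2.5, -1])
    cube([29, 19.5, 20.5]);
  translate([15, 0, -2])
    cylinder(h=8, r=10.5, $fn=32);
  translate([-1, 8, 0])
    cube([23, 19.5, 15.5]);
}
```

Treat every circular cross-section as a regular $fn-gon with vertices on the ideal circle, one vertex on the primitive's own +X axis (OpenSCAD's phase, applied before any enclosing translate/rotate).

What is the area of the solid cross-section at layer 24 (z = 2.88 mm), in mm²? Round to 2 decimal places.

At z = 2.88 mm: the r=5 cylinder gives a regular 32-gon of circumradius 5 (constant along its height) (area = (32/2)·5.000²·sin(360°/32) = 78.04 mm²); the 29×19.5 cube at (12.5, -2.5) contributes its full rectangle (area 565.50 mm²); the cylinder at (15, 0): section is a regular 32-gon, circumradius r=10.5 (area = (32/2)·10.500²·sin(360°/32) = 344.14 mm²); the 23×19.5 cube at (-1, 8) contributes its full rectangle (area 448.50 mm²); After the difference (first − rest): starting from the r=5 cylinder (78.04 mm²), the 29×19.5 cube at (12.5, -2.5) misses the remaining region (no effect); the r=10.5 cylinder at (15, 0) partially overlaps it — only the 1.02 mm² overlap (of its 344.14 mm²) is removed, clipping the outline; the 23×19.5 cube at (-1, 8) misses the remaining region (no effect) — area = 77.01 mm². Overall, the cross-section is a single solid region. Net area = 77.01 mm².

77.01 mm²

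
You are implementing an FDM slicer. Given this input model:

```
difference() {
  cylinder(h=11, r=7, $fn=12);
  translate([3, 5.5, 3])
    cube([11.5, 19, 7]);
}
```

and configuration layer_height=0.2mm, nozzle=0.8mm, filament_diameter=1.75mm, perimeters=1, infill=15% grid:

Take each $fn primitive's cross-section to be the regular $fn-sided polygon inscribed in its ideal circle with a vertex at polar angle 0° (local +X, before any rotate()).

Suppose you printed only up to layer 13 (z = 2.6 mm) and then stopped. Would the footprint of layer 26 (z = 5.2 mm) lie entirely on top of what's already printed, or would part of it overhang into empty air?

entirely on top

Compare the two slices. At z = 2.6: the r=7 cylinder gives a regular 12-gon of circumradius 7 (constant along its height) (area = (12/2)·7.000²·sin(360°/12) = 147.00 mm²); the cube at (3, 5.5) is absent (z outside [3, 10]); Subtracting the remaining from the first: none of the subtracted shapes is present at this height, so the r=7 cylinder is unchanged — area = 147.00 mm². At z = 5.2: the cylinder: section is a regular 12-gon, circumradius r=7 (area = (12/2)·7.000²·sin(360°/12) = 147.00 mm²); the cube at (3, 5.5) is present — its section is the full 11.5×19 rectangle (area 218.50 mm²); Subtracting the remaining from the first: starting from the r=7 cylinder (147.00 mm²), the 11.5×19 cube at (3, 5.5) partially overlaps it — only the 0.47 mm² overlap (of its 218.50 mm²) is removed, clipping the outline — area = 146.53 mm². Checking containment: the cross-section at z = 5.2 is a subset of the cross-section at z = 2.6.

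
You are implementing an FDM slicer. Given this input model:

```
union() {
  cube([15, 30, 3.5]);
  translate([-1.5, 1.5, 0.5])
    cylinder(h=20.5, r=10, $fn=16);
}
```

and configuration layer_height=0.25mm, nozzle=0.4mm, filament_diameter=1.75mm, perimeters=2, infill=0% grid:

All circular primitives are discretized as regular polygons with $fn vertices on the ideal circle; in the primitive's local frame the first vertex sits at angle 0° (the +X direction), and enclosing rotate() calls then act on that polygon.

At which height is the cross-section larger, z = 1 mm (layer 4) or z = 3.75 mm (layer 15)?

layer 4 (z = 1 mm)

Layer 4 (z = 1): the cube (footprint 15×30) is included at this height (area 450.00 mm²); the r=10 cylinder at (-1.5, 1.5) gives a regular 16-gon of circumradius 10 (constant along its height) (area = (16/2)·10.000²·sin(360°/16) = 306.15 mm²); Taking the union: the regions partially overlap — summed areas 756.15 mm² minus the doubly-counted overlap 74.29 mm² gives 681.86 mm² — area = 681.86 mm². So its area = 681.86 mm². Layer 15 (z = 3.75): the cube is absent (z outside [0, 3.5]); the r=10 cylinder at (-1.5, 1.5) gives a regular 16-gon of circumradius 10 (constant along its height) (area = (16/2)·10.000²·sin(360°/16) = 306.15 mm²); Merging all regions: only the r=10 cylinder at (-1.5, 1.5) is present, so the union is just that shape — area = 306.15 mm². So its area = 306.15 mm². Layer 4 is larger (681.86 vs 306.15 mm²).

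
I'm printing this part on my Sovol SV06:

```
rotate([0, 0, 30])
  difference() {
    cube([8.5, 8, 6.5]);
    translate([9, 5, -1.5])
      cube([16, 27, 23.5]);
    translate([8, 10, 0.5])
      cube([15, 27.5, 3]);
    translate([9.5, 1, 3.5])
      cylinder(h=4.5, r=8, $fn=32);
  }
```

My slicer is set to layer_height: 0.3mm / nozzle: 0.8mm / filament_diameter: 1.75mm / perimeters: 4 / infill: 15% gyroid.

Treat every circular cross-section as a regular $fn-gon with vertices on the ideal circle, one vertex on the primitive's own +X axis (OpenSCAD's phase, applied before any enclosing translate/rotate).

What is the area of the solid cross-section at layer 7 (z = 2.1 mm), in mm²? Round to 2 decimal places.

68.00 mm²

At z = 2.1 mm: the cube is present — its section is the full 8.5×8 rectangle (area 68.00 mm²); the cube at (9, 5) (footprint 16×27) is included at this height (area 432.00 mm²); the cube at (8, 10) (footprint 15×27.5) is included at this height (area 412.50 mm²); the cylinder at (9.5, 1) is absent (z outside [3.5, 8]); Subtracting the remaining from the first: starting from the 8.5×8 cube (68.00 mm²), the 16×27 cube at (9, 5) misses the remaining region (no effect); the 15×27.5 cube at (8, 10) misses the remaining region (no effect) — area = 68.00 mm²; (rotated 30° about Z; rotation is an isometry so areas/perimeters/island counts are preserved). Overall, the cross-section is a single solid region. Net area = 68.00 mm².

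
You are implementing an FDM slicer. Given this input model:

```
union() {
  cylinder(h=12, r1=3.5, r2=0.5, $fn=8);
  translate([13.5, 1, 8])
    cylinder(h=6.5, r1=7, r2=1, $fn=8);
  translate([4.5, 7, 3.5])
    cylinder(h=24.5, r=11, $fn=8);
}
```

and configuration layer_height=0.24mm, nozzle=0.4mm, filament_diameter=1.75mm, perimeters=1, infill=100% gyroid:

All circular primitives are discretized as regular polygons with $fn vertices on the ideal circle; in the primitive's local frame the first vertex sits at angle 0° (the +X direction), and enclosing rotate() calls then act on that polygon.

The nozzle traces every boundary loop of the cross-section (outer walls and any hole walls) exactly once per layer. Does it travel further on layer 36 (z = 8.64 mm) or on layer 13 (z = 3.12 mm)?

layer 36 (z = 8.64 mm)

Layer 36 (z = 8.64): the cone contributes a regular 8-gon of circumradius 1.340 (interpolated between r1=3.5 and r2=0.5 at t=0.720) (perimeter = 2·8·1.340·sin(180°/8) = 8.20 mm); the cone at (13.5, 1) (r1=7→r2=1) has section circumradius 6.409 here — a regular 8-gon (perimeter = 2·8·6.409·sin(180°/8) = 39.24 mm); the r=11 cylinder at (4.5, 7) contributes a regular 8-gon of circumradius 11 (perimeter = 2·8·11.000·sin(180°/8) = 67.35 mm); Combining (union): the regions partially overlap (shared area 51.42 mm²), so the edge portions inside another operand are dropped and the merged outline is re-measured after clipping — boundary = 79.01 mm. So its perimeter = 79.01 mm. Layer 13 (z = 3.12): the cone: at t=0.260 of its height the radius interpolates to r₁+(r₂−r₁)t = 2.720, giving a regular 8-gon of that circumradius (perimeter = 2·8·2.720·sin(180°/8) = 16.65 mm); the cone at (13.5, 1) is not intersected at this z (z outside [8, 14.5]); the cylinder at (4.5, 7) is not intersected at this z (z outside [3.5, 28]); Combining (union): only the cone is present, so the union is just that shape — boundary = 16.65 mm. So its perimeter = 16.65 mm. Layer 36 is larger (79.01 vs 16.65 mm).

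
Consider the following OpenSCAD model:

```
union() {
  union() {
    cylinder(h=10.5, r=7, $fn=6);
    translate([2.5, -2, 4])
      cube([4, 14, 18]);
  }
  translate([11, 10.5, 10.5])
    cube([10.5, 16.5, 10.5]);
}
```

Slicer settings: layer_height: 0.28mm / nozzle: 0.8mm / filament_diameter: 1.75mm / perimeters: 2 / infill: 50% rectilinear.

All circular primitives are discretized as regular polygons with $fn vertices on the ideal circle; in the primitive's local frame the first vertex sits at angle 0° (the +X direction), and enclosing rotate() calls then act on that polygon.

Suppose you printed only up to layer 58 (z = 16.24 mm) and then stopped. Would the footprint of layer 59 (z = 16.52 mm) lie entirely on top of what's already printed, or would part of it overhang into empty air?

entirely on top

Compare the two slices. At z = 16.24: the cylinder does not reach this height (z outside [0, 10.5]); the cube at (2.5, -2) (footprint 4×14) is included at this height (area 56.00 mm²); Taking the union: only the 4×14 cube at (2.5, -2) is present, so the union is just that shape — area = 56.00 mm²; the cube at (11, 10.5) is present — its section is the full 10.5×16.5 rectangle (area 173.25 mm²); Merging all regions: the 2 present regions are separate (no shared area or edge), so areas and boundary lengths simply add and each stays a separate island — area = 229.25 mm². At z = 16.52: the cylinder does not reach this height (z outside [0, 10.5]); the 4×14 cube at (2.5, -2) contributes its full rectangle (area 56.00 mm²); Combining (union): only the 4×14 cube at (2.5, -2) is present, so the union is just that shape — area = 56.00 mm²; the cube at (11, 10.5) is present — its section is the full 10.5×16.5 rectangle (area 173.25 mm²); Taking the union: the 2 present regions are separate (no shared area or edge), so areas and boundary lengths simply add and each stays a separate island — area = 229.25 mm². Checking containment: the cross-section at z = 16.52 is a subset of the cross-section at z = 16.24.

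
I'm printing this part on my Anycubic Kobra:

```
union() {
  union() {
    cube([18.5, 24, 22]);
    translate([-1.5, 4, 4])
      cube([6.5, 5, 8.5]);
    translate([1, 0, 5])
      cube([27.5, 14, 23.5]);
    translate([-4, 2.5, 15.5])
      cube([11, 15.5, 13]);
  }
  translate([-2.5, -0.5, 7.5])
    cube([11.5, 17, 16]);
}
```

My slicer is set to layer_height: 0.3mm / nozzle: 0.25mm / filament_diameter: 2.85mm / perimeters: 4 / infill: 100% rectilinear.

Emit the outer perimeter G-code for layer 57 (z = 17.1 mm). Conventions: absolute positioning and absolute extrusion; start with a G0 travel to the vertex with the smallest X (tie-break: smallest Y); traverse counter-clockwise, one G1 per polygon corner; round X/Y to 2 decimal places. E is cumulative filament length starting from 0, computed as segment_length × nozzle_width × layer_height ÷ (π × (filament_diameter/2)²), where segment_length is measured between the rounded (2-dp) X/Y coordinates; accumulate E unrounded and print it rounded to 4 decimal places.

At z = 17.1 mm: the 18.5×24 cube contributes its full rectangle; the cube at (-1.5, 4) does not reach this height (z outside [4, 12.5]); the 27.5×14 cube at (1, 0) contributes its full rectangle; the cube at (-4, 2.5) is present — its section is the full 11×15.5 rectangle; Taking the union: the regions partially overlap (shared area 353.50 mm²), so overlapping operands fuse into one piece — 1 connected region; the 11.5×17 cube at (-2.5, -0.5) contributes its full rectangle; Combining (union): the regions partially overlap (shared area 183.50 mm²), so overlapping operands fuse into one piece — 1 connected region. The outline is a single polygon with 12 vertices. Extrusion per mm of travel: 0.25 × 0.3 / (π × 1.425²) = 0.011757. Accumulating E over each segment gives final E = 1.3403.

G0 X-4.00 Y2.50 Z17.10
G1 X-2.50 Y2.50 E0.0176
G1 X-2.50 Y-0.50 E0.0529
G1 X9.00 Y-0.50 E0.1881
G1 X9.00 Y0.00 E0.1940
G1 X28.50 Y0.00 E0.4232
G1 X28.50 Y14.00 E0.5878
G1 X18.50 Y14.00 E0.7054
G1 X18.50 Y24.00 E0.8230
G1 X0.00 Y24.00 E1.0405
G1 X0.00 Y18.00 E1.1110
G1 X-4.00 Y18.00 E1.1580
G1 X-4.00 Y2.50 E1.3403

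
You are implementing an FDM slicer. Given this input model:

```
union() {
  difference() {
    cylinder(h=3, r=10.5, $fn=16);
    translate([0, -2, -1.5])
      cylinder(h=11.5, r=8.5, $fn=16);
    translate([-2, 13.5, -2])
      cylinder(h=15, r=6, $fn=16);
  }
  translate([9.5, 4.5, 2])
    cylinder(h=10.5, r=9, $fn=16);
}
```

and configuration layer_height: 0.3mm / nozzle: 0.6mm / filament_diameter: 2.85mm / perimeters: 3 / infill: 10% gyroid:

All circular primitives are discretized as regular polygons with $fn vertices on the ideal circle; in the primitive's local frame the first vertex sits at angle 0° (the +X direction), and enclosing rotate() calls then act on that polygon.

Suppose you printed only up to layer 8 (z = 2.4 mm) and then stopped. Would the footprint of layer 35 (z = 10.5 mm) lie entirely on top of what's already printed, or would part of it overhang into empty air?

Compare the two slices. At z = 2.4: the r=10.5 cylinder gives a regular 16-gon of circumradius 10.5 (constant along its height) (area = (16/2)·10.500²·sin(360°/16) = 337.53 mm²); the r=8.5 cylinder at (0, -2) gives a regular 16-gon of circumradius 8.5 (constant along its height) (area = (16/2)·8.500²·sin(360°/16) = 221.19 mm²); the r=6 cylinder at (-2, 13.5) gives a regular 16-gon of circumradius 6 (constant along its height) (area = (16/2)·6.000²·sin(360°/16) = 110.21 mm²); Taking the first minus the rest: starting from the r=10.5 cylinder (337.53 mm²), the r=8.5 cylinder at (0, -2) lies inside it touching the edge (removes its full 221.19 mm²); the r=6 cylinder at (-2, 13.5) partially overlaps it — only the 15.15 mm² overlap (of its 110.21 mm²) is removed, clipping the outline — area = 101.18 mm²; the r=9 cylinder at (9.5, 4.5) contributes a regular 16-gon of circumradius 9 (area = (16/2)·9.000²·sin(360°/16) = 247.98 mm²); Taking the union: the regions partially overlap — summed areas 349.16 mm² minus the doubly-counted overlap 47.22 mm² gives 301.94 mm² — area = 301.94 mm². At z = 10.5: the cylinder is not intersected at this z (z outside [0, 3]); the cylinder at (0, -2) is absent (z outside [-1.5, 10]); the r=6 cylinder at (-2, 13.5) gives a regular 16-gon of circumradius 6 (constant along its height) (area = (16/2)·6.000²·sin(360°/16) = 110.21 mm²); Taking the first minus the rest: the first operand is absent here, so nothing remains; the r=9 cylinder at (9.5, 4.5) contributes a regular 16-gon of circumradius 9 (area = (16/2)·9.000²·sin(360°/16) = 247.98 mm²); Combining (union): only the r=9 cylinder at (9.5, 4.5) is present, so the union is just that shape — area = 247.98 mm². Checking containment: the cross-section at z = 10.5 is a subset of the cross-section at z = 2.4.

entirely on top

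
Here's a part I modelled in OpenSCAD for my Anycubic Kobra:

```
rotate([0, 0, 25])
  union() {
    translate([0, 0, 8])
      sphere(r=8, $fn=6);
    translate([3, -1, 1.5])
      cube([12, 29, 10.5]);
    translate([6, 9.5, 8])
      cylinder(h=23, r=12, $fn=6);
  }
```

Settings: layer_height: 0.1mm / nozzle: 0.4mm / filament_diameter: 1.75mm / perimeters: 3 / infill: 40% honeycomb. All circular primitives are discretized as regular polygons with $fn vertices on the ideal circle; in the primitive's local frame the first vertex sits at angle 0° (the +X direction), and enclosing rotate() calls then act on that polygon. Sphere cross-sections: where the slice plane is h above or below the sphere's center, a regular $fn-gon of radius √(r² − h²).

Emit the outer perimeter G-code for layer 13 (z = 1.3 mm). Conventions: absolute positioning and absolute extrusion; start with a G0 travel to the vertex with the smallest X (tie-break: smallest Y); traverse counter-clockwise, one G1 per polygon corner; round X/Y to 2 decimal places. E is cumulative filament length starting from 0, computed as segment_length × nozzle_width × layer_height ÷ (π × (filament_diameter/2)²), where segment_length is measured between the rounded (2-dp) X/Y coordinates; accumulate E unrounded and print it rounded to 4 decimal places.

G0 X-3.96 Y-1.85 Z1.30
G1 X-0.38 Y-4.35 E0.0726
G1 X3.58 Y-2.51 E0.1452
G1 X3.96 Y1.85 E0.2180
G1 X0.38 Y4.35 E0.2906
G1 X-3.58 Y2.51 E0.3632
G1 X-3.96 Y-1.85 E0.4360

At z = 1.3 mm: the sphere: section is a regular 6-gon, circumradius = √(r²−h²) = √(8²−6.7²) = 4.371; the cube at (3, -1) is not intersected at this z (z outside [1.5, 12]); the cylinder at (6, 9.5) does not reach this height (z outside [8, 31]); Combining (union): only the r=8 sphere is present, so the union is just that shape — 1 connected region; (rotated 25° about Z; rotation is an isometry so areas/perimeters/island counts are preserved). The outline is a single polygon with 6 vertices. Extrusion per mm of travel: 0.4 × 0.1 / (π × 0.875²) = 0.016630. Accumulating E over each segment gives final E = 0.4360.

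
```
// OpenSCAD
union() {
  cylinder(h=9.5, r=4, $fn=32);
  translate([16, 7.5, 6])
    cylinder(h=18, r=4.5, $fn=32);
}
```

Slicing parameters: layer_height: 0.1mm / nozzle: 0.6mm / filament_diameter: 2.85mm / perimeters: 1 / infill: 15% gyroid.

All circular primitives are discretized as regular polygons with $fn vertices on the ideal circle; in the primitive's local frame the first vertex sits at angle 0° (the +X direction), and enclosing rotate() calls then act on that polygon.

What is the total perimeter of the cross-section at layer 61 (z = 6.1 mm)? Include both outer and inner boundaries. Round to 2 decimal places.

At z = 6.1 mm: the r=4 cylinder gives a regular 32-gon of circumradius 4 (constant along its height) (perimeter = 2·32·4.000·sin(180°/32) = 25.09 mm); the cylinder at (16, 7.5): section is a regular 32-gon, circumradius r=4.5 (perimeter = 2·32·4.500·sin(180°/32) = 28.23 mm); Merging all regions: the 2 present regions are separate (no shared area or edge), so areas and boundary lengths simply add and each stays a separate island — boundary = 53.32 mm. Overall, the cross-section has 2 separate islands. Total boundary length (outer) = 53.32 mm.

53.32 mm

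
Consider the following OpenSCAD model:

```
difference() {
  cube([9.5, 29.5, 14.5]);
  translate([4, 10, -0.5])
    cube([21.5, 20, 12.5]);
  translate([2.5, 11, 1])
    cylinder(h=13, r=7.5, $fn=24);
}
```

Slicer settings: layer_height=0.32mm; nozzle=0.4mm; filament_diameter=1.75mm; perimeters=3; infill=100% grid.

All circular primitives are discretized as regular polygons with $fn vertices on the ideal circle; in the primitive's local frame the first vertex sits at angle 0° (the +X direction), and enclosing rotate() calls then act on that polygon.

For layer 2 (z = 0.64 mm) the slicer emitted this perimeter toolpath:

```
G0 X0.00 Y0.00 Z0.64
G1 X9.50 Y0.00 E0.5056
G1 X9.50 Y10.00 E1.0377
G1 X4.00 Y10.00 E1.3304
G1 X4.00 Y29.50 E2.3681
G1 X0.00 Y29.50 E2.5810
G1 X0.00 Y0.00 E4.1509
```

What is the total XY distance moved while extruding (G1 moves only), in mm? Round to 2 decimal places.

Sum the Euclidean lengths of each G1 segment: total = 78.00 mm.

78.00 mm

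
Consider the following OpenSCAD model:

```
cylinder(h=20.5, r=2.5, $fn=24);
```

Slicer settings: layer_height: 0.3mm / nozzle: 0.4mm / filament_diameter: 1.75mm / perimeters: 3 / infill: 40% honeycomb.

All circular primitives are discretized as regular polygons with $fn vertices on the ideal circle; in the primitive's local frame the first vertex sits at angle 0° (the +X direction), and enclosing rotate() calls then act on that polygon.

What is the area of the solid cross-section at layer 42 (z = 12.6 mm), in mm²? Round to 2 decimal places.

19.41 mm²

At z = 12.6 mm: the r=2.5 cylinder contributes a regular 24-gon of circumradius 2.5 (area = (24/2)·2.500²·sin(360°/24) = 19.41 mm²). Overall, the cross-section is a single solid region. Net area = 19.41 mm².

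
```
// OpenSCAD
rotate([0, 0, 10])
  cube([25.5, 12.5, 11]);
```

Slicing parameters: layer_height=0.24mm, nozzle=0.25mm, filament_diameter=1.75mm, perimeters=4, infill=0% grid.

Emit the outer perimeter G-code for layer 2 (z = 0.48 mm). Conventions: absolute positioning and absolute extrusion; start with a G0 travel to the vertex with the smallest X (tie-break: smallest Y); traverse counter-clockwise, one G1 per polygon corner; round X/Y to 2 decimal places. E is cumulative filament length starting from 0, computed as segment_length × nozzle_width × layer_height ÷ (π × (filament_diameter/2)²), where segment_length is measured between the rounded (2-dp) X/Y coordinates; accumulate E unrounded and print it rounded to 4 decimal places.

At z = 0.48 mm: the 25.5×12.5 cube contributes its full rectangle; (rotated 10° about Z; rotation is an isometry so areas/perimeters/island counts are preserved). The outline is a single polygon with 4 vertices. Extrusion per mm of travel: 0.25 × 0.24 / (π × 0.875²) = 0.024945. Accumulating E over each segment gives final E = 1.8957.

G0 X-2.17 Y12.31 Z0.48
G1 X0.00 Y0.00 E0.3118
G1 X25.11 Y4.43 E0.9479
G1 X22.94 Y16.74 E1.2597
G1 X-2.17 Y12.31 E1.8957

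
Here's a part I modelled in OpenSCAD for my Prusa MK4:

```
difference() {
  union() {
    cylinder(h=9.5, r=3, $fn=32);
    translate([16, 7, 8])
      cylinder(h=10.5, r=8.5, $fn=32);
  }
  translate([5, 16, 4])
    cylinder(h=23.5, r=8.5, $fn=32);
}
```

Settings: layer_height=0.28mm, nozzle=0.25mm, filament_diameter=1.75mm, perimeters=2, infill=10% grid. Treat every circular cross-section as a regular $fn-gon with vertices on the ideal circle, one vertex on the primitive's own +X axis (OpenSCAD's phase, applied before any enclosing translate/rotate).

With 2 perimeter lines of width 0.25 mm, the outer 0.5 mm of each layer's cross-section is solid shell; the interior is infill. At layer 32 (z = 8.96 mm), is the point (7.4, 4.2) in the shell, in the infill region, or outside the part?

outside

At z = 8.96 mm: the cylinder: section is a regular 32-gon, circumradius r=3; the r=8.5 cylinder at (16, 7) gives a regular 32-gon of circumradius 8.5 (constant along its height); Taking the union: the 2 present regions are separate (no shared area or edge), so areas and boundary lengths simply add and each stays a separate island — 2 connected regions; the r=8.5 cylinder at (5, 16) contributes a regular 32-gon of circumradius 8.5; After the difference (first − rest): starting from that combined region, the r=8.5 cylinder at (5, 16) partially overlaps it — only the 17.11 mm² overlap (of its 225.52 mm²) is removed, clipping the outline — 2 connected regions. Overall, the cross-section has 2 separate islands. The nearest boundary edge runs (8.15, 3.75)→(7.66, 5.34); distance from the point to it = 0.58 mm. The point is not inside any of the regions above, so it lies outside the cross-section (0.58 mm from the nearest boundary).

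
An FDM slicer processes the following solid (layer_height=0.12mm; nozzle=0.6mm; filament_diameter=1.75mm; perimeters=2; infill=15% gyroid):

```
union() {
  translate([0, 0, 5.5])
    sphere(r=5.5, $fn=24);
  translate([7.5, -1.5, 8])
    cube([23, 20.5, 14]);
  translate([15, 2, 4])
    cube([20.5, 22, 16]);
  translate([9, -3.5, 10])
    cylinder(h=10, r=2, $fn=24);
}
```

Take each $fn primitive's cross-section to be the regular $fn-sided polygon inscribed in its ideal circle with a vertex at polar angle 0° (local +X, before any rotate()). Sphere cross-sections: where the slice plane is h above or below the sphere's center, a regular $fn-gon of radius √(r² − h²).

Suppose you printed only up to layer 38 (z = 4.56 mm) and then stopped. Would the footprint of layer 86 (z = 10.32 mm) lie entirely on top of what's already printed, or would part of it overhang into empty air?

Compare the two slices. At z = 4.56: the r=5.5 sphere contributes a regular 24-gon of circumradius √(5.5²−0.94²) = 5.419 (area = (24/2)·5.419²·sin(360°/24) = 91.21 mm²); the cube at (7.5, -1.5) is not intersected at this z (z outside [8, 22]); the cube at (15, 2) is present — its section is the full 20.5×22 rectangle (area 451.00 mm²); the cylinder at (9, -3.5) is not intersected at this z (z outside [10, 20]); Merging all regions: the 2 present regions are separate (no shared area or edge), so areas and boundary lengths simply add and each stays a separate island — area = 542.21 mm². At z = 10.32: the r=5.5 sphere slices to a regular 24-gon of circumradius 2.649 (√(r²−h²) with h=4.82 from center) (area = (24/2)·2.649²·sin(360°/24) = 21.80 mm²); the 23×20.5 cube at (7.5, -1.5) contributes its full rectangle (area 471.50 mm²); the 20.5×22 cube at (15, 2) contributes its full rectangle (area 451.00 mm²); the cylinder at (9, -3.5): section is a regular 24-gon, circumradius r=2 (area = (24/2)·2.000²·sin(360°/24) = 12.42 mm²); Merging all regions: the regions partially overlap — summed areas 956.72 mm² minus the doubly-counted overlap 263.50 mm² gives 693.22 mm² — area = 693.22 mm². Checking containment: at z = 10.32 the cross-section extends beyond the z = 4.56 cross-section by about 220.42 mm².

part overhangs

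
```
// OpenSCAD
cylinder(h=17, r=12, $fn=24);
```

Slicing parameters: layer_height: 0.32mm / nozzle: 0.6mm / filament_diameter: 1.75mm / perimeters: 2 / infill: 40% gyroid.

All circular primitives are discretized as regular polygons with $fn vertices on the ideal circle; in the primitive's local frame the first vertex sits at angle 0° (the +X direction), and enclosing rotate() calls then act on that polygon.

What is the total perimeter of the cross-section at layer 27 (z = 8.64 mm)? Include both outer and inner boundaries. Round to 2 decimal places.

At z = 8.64 mm: the r=12 cylinder contributes a regular 24-gon of circumradius 12 (perimeter = 2·24·12.000·sin(180°/24) = 75.18 mm). Overall, the cross-section is a single solid region. Total boundary length (outer) = 75.18 mm.

75.18 mm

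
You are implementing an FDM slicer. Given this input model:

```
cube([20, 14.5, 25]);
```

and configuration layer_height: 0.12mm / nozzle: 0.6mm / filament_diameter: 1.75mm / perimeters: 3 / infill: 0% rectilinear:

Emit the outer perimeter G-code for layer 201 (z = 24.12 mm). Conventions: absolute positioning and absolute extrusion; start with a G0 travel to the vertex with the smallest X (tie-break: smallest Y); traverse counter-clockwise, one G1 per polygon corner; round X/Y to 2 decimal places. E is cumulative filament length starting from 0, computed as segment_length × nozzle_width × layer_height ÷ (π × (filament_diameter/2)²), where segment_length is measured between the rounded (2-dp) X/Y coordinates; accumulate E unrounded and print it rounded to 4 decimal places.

G0 X0.00 Y0.00 Z24.12
G1 X20.00 Y0.00 E0.5987
G1 X20.00 Y14.50 E1.0327
G1 X0.00 Y14.50 E1.6314
G1 X0.00 Y0.00 E2.0655

At z = 24.12 mm: the cube (footprint 20×14.5) is included at this height. The outline is a single polygon with 4 vertices. Extrusion per mm of travel: 0.6 × 0.12 / (π × 0.875²) = 0.029934. Accumulating E over each segment gives final E = 2.0655.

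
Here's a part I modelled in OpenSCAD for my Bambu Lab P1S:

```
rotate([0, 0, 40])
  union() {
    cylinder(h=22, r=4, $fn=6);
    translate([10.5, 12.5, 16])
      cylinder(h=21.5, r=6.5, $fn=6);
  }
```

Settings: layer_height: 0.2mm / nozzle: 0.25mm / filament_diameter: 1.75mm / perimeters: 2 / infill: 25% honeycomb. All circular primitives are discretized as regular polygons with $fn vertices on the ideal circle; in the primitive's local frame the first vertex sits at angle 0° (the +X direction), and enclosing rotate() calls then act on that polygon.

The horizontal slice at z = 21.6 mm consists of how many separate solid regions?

2

At z = 21.6 mm: the cylinder: section is a regular 6-gon, circumradius r=4; the cylinder at (10.5, 12.5): section is a regular 6-gon, circumradius r=6.5; Combining (union): the 2 present regions are separate (no shared area or edge), so areas and boundary lengths simply add and each stays a separate island — 2 connected regions; (whole slice rotated 40° about Z — lengths, areas and connectivity unchanged). The result has 2 disconnected regions.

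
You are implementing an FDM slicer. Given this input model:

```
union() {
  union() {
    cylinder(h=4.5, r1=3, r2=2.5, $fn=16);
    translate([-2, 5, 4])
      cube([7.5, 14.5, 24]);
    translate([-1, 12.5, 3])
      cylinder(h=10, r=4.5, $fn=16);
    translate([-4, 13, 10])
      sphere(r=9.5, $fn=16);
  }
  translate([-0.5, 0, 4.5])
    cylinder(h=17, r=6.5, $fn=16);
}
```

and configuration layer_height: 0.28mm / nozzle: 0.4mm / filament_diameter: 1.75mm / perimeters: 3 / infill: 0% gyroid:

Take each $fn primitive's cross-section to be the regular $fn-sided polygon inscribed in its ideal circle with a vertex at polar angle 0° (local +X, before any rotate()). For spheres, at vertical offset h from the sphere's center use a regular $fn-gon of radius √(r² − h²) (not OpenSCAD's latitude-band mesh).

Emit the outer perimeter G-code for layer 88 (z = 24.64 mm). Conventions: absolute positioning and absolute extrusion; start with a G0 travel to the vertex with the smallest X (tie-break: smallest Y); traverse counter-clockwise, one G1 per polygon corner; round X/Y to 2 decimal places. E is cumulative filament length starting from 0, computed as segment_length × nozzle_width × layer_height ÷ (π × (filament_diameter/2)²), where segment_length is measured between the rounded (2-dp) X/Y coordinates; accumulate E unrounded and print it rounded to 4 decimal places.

At z = 24.64 mm: the cone does not reach this height (z outside [0, 4.5]); the cube at (-2, 5) (footprint 7.5×14.5) is included at this height; the cylinder at (-1, 12.5) does not reach this height (z outside [3, 13]); the sphere at (-4, 13) does not reach this height (|z−center|=14.640 > r=9.5); Taking the union: only the 7.5×14.5 cube at (-2, 5) is present, so the union is just that shape — 1 connected region; the cylinder at (-0.5, 0) does not reach this height (z outside [4.5, 21.5]); Merging all regions: only the result so far is present, so the union is just that shape — 1 connected region. The outline is a single polygon with 4 vertices. Extrusion per mm of travel: 0.4 × 0.28 / (π × 0.875²) = 0.046564. Accumulating E over each segment gives final E = 2.0488.

G0 X-2.00 Y5.00 Z24.64
G1 X5.50 Y5.00 E0.3492
G1 X5.50 Y19.50 E1.0244
G1 X-2.00 Y19.50 E1.3736
G1 X-2.00 Y5.00 E2.0488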